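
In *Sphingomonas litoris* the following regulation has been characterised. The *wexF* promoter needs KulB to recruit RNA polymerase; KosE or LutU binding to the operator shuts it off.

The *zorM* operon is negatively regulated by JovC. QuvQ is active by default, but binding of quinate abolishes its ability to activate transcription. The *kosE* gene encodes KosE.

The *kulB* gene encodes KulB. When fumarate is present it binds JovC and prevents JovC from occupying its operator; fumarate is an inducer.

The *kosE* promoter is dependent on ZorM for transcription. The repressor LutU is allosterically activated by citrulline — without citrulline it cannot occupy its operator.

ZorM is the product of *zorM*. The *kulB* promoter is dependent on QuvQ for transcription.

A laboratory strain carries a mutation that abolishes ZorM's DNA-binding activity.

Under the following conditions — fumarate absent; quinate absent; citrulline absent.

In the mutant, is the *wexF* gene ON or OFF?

ON

ZorM is non-functional in this strain, so it has no effect.
Required activator ZorM is absent, so *kosE* is not transcribed.
So KosE is not produced.
Citrulline is absent, so LutU is inactive.
Quinate is absent, so QuvQ is active.
No repressor is bound and QuvQ is active, so *kulB* is transcribed.
So KulB is produced and active.
No repressor is bound and KulB is active, so *wexF* is transcribed.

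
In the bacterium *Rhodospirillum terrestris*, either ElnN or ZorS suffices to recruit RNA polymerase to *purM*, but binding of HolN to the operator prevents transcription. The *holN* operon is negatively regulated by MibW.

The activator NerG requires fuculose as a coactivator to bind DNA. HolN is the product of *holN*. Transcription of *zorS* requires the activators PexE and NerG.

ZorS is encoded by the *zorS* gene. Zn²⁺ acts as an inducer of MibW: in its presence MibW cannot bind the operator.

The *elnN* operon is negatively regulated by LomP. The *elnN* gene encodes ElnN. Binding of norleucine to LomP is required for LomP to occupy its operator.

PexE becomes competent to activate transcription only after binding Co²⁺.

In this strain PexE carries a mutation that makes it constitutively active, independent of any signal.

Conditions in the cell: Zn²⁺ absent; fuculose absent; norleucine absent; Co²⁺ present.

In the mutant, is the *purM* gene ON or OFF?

ON

Zn²⁺ is absent, so MibW is active.
With repressor MibW bound, *holN* is not transcribed.
So HolN is not produced.
Norleucine is absent, so LomP is inactive.
With no repressor bound, *elnN* is transcribed.
So ElnN is produced and active.
PexE is constitutively active in this strain.
Fuculose is absent, so NerG is inactive.
Required activator NerG is absent, so *zorS* is not transcribed.
So ZorS is not produced.
Activator ElnN is present, so *purM* is transcribed.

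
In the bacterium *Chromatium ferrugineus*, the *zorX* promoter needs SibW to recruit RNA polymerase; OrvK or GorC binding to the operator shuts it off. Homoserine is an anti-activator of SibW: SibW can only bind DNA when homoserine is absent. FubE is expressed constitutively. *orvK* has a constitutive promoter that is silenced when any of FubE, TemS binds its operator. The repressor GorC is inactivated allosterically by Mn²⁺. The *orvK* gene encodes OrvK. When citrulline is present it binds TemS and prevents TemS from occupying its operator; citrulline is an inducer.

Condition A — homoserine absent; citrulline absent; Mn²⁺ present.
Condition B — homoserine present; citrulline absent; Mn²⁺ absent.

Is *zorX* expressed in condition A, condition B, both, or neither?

A only

Condition A:
Homoserine is absent, so SibW is active.
FubE is produced constitutively and is active.
Citrulline is absent, so TemS is active.
With repressor FubE bound, *orvK* is not transcribed.
So OrvK is not produced.
Mn²⁺ is present, so GorC is inactive.
No repressor is bound and SibW is active, so *zorX* is transcribed.
→ *zorX* is ON in A.
Condition B:
Homoserine is present, so SibW is inactive.
FubE is produced constitutively and is active.
Citrulline is absent, so TemS is active.
With repressor FubE bound, *orvK* is not transcribed.
So OrvK is not produced.
Mn²⁺ is absent, so GorC is active.
With repressor GorC bound, *zorX* is not transcribed.
→ *zorX* is OFF in B.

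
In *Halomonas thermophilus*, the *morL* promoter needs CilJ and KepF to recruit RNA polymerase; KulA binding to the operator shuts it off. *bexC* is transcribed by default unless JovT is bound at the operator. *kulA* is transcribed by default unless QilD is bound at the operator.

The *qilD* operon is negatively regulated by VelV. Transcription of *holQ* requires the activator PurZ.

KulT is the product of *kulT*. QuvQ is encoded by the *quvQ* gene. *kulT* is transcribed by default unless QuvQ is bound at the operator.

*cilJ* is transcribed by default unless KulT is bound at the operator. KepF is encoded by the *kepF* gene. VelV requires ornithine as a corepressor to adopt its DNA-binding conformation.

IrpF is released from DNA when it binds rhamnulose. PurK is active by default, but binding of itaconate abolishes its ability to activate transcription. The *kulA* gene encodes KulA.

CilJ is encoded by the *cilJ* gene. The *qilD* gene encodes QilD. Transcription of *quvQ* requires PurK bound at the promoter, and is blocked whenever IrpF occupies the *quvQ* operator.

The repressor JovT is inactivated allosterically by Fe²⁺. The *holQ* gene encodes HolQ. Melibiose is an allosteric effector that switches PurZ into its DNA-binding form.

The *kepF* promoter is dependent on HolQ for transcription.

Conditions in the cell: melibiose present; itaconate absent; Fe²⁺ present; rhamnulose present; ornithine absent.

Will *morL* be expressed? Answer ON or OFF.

ON

Rhamnulose is present, so IrpF is inactive.
Itaconate is absent, so PurK is active.
No repressor is bound and PurK is active, so *quvQ* is transcribed.
So QuvQ is produced and active.
With repressor QuvQ bound, *kulT* is not transcribed.
So KulT is not produced.
With no repressor bound, *cilJ* is transcribed.
So CilJ is produced and active.
Ornithine is absent, so VelV is inactive.
With no repressor bound, *qilD* is transcribed.
So QilD is produced and active.
With repressor QilD bound, *kulA* is not transcribed.
So KulA is not produced.
Melibiose is present, so PurZ is active.
No repressor is bound and PurZ is active, so *holQ* is transcribed.
So HolQ is produced and active.
No repressor is bound and HolQ is active, so *kepF* is transcribed.
So KepF is produced and active.
No repressor is bound and CilJ and KepF are active, so *morL* is transcribed.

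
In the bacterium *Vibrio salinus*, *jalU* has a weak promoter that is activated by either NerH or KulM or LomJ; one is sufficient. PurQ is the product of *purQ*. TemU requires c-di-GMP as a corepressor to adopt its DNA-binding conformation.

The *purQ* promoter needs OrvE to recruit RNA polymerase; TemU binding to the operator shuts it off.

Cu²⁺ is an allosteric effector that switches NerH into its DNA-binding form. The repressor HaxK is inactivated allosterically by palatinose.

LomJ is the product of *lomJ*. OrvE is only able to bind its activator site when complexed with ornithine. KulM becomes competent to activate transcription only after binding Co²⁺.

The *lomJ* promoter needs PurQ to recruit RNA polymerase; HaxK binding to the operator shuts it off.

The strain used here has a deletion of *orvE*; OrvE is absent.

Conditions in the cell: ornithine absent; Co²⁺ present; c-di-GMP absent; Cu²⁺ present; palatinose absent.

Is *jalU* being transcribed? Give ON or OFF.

Cu²⁺ is present, so NerH is active.
Co²⁺ is present, so KulM is active.
Palatinose is absent, so HaxK is active.
OrvE is non-functional in this strain, so it has no effect.
c-di-GMP is absent, so TemU is inactive.
Required activator OrvE is absent, so *purQ* is not transcribed.
So PurQ is not produced.
With repressor HaxK bound, *lomJ* is not transcribed.
So LomJ is not produced.
Activator NerH is present, so *jalU* is transcribed.

ON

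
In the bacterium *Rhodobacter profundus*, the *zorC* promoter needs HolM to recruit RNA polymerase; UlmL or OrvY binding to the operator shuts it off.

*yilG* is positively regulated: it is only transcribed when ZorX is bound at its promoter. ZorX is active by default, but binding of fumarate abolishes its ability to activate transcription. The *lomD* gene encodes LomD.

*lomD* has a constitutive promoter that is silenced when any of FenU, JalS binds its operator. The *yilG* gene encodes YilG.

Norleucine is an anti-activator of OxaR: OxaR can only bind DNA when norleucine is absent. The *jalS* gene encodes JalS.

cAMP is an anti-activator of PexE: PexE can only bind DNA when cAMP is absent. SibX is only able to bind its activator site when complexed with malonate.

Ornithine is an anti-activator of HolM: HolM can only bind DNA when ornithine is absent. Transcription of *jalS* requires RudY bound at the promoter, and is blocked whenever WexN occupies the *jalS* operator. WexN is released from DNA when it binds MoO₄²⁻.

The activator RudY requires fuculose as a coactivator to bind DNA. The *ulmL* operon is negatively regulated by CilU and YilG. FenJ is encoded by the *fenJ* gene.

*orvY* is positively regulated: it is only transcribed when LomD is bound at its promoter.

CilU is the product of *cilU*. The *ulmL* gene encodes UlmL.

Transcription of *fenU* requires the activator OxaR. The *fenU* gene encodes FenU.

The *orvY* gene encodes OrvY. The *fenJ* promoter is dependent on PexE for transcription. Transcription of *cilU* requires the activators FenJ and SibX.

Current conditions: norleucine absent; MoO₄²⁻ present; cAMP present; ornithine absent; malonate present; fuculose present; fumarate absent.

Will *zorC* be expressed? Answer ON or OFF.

ON

Ornithine is absent, so HolM is active.
cAMP is present, so PexE is inactive.
Required activator PexE is absent, so *fenJ* is not transcribed.
So FenJ is not produced.
Malonate is present, so SibX is active.
Required activator FenJ is absent, so *cilU* is not transcribed.
So CilU is not produced.
Fumarate is absent, so ZorX is active.
No repressor is bound and ZorX is active, so *yilG* is transcribed.
So YilG is produced and active.
With repressor YilG bound, *ulmL* is not transcribed.
So UlmL is not produced.
Norleucine is absent, so OxaR is active.
No repressor is bound and OxaR is active, so *fenU* is transcribed.
So FenU is produced and active.
MoO₄²⁻ is present, so WexN is inactive.
Fuculose is present, so RudY is active.
No repressor is bound and RudY is active, so *jalS* is transcribed.
So JalS is produced and active.
With repressor FenU bound, *lomD* is not transcribed.
So LomD is not produced.
Required activator LomD is absent, so *orvY* is not transcribed.
So OrvY is not produced.
No repressor is bound and HolM is active, so *zorC* is transcribed.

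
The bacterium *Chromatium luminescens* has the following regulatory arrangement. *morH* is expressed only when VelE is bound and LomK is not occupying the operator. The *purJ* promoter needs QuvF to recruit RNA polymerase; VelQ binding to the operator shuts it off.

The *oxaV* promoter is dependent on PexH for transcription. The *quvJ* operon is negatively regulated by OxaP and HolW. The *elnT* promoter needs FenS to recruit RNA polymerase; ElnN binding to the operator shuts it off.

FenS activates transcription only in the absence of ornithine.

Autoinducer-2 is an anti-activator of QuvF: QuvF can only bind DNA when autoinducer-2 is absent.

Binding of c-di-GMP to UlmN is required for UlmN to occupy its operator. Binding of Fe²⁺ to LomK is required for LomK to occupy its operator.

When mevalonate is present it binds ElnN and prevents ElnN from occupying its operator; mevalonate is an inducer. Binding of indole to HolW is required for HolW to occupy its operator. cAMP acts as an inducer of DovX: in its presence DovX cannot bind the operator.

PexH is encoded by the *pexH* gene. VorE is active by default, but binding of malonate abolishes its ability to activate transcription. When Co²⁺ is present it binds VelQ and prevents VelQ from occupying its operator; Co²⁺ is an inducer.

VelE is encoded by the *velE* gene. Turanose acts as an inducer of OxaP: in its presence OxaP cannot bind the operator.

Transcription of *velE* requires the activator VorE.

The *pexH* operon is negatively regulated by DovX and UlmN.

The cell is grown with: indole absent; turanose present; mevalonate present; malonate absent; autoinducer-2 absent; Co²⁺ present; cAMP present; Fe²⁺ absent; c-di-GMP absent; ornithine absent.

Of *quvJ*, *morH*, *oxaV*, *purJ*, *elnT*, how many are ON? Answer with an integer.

Turanose is present, so OxaP is inactive.
Indole is absent, so HolW is inactive.
With no repressor bound, *quvJ* is transcribed.
→ *quvJ* is ON.
Fe²⁺ is absent, so LomK is inactive.
Malonate is absent, so VorE is active.
No repressor is bound and VorE is active, so *velE* is transcribed.
So VelE is produced and active.
No repressor is bound and VelE is active, so *morH* is transcribed.
→ *morH* is ON.
cAMP is present, so DovX is inactive.
c-di-GMP is absent, so UlmN is inactive.
With no repressor bound, *pexH* is transcribed.
So PexH is produced and active.
No repressor is bound and PexH is active, so *oxaV* is transcribed.
→ *oxaV* is ON.
Co²⁺ is present, so VelQ is inactive.
Autoinducer-2 is absent, so QuvF is active.
No repressor is bound and QuvF is active, so *purJ* is transcribed.
→ *purJ* is ON.
Mevalonate is present, so ElnN is inactive.
Ornithine is absent, so FenS is active.
No repressor is bound and FenS is active, so *elnT* is transcribed.
→ *elnT* is ON.
5 of the 5 genes are transcribed.

5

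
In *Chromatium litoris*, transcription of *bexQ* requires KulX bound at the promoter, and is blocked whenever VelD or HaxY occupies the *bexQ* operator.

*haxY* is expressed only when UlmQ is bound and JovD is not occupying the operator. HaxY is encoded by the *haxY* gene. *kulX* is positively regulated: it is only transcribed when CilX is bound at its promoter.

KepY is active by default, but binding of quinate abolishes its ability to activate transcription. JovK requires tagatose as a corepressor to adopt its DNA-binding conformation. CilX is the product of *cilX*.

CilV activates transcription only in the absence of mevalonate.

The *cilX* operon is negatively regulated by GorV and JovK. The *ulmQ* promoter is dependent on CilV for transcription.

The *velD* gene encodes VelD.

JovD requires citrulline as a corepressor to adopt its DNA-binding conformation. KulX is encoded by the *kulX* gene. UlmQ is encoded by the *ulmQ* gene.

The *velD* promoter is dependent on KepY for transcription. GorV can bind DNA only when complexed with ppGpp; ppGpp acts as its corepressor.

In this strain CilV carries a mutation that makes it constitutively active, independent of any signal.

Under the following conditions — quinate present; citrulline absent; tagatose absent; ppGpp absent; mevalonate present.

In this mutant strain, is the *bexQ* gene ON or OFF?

OFF

ppGpp is absent, so GorV is inactive.
Tagatose is absent, so JovK is inactive.
With no repressor bound, *cilX* is transcribed.
So CilX is produced and active.
No repressor is bound and CilX is active, so *kulX* is transcribed.
So KulX is produced and active.
Quinate is present, so KepY is inactive.
Required activator KepY is absent, so *velD* is not transcribed.
So VelD is not produced.
CilV is constitutively active in this strain.
No repressor is bound and CilV is active, so *ulmQ* is transcribed.
So UlmQ is produced and active.
Citrulline is absent, so JovD is inactive.
No repressor is bound and UlmQ is active, so *haxY* is transcribed.
So HaxY is produced and active.
With repressor HaxY bound, *bexQ* is not transcribed.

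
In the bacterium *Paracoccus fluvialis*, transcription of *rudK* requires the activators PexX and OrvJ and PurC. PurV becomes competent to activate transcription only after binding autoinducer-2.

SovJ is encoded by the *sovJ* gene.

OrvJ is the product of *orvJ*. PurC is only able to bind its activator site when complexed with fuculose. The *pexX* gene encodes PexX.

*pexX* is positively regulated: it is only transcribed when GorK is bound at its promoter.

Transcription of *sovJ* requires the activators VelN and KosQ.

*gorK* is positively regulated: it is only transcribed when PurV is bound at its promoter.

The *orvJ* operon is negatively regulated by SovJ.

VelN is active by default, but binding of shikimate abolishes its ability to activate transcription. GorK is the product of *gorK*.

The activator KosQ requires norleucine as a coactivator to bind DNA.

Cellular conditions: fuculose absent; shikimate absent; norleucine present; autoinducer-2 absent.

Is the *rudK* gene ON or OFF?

Autoinducer-2 is absent, so PurV is inactive.
Required activator PurV is absent, so *gorK* is not transcribed.
So GorK is not produced.
Required activator GorK is absent, so *pexX* is not transcribed.
So PexX is not produced.
Shikimate is absent, so VelN is active.
Norleucine is present, so KosQ is active.
No repressor is bound and VelN and KosQ are active, so *sovJ* is transcribed.
So SovJ is produced and active.
With repressor SovJ bound, *orvJ* is not transcribed.
So OrvJ is not produced.
Fuculose is absent, so PurC is inactive.
Required activator PexX is absent, so *rudK* is not transcribed.

OFF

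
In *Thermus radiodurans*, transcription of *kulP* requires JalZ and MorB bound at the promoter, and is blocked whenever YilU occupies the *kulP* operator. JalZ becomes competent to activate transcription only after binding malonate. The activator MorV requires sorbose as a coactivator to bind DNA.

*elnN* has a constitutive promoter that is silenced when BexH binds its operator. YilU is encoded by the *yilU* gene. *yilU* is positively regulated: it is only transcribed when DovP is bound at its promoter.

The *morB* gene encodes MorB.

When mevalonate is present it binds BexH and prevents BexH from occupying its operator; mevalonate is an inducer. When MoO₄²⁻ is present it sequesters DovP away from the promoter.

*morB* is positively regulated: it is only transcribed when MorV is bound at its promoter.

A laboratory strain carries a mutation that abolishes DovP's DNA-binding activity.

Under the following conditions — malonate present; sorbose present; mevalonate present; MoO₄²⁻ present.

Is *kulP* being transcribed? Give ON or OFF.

ON

Malonate is present, so JalZ is active.
Sorbose is present, so MorV is active.
No repressor is bound and MorV is active, so *morB* is transcribed.
So MorB is produced and active.
DovP is non-functional in this strain, so it has no effect.
Required activator DovP is absent, so *yilU* is not transcribed.
So YilU is not produced.
No repressor is bound and JalZ and MorB are active, so *kulP* is transcribed.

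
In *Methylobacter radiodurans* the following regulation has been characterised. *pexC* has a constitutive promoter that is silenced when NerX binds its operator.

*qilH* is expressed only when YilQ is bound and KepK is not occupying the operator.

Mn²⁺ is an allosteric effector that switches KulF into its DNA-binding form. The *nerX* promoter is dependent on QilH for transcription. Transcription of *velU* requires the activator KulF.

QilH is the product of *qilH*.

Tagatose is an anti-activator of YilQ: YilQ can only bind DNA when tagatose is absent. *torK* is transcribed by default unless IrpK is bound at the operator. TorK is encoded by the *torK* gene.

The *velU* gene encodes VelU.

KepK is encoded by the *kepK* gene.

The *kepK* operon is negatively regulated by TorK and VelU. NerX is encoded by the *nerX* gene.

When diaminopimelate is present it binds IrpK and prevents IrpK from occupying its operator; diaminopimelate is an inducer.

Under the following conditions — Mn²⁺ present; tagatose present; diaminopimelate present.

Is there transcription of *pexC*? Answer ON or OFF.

ON

Diaminopimelate is present, so IrpK is inactive.
With no repressor bound, *torK* is transcribed.
So TorK is produced and active.
Mn²⁺ is present, so KulF is active.
No repressor is bound and KulF is active, so *velU* is transcribed.
So VelU is produced and active.
With repressor TorK bound, *kepK* is not transcribed.
So KepK is not produced.
Tagatose is present, so YilQ is inactive.
Required activator YilQ is absent, so *qilH* is not transcribed.
So QilH is not produced.
Required activator QilH is absent, so *nerX* is not transcribed.
So NerX is not produced.
With no repressor bound, *pexC* is transcribed.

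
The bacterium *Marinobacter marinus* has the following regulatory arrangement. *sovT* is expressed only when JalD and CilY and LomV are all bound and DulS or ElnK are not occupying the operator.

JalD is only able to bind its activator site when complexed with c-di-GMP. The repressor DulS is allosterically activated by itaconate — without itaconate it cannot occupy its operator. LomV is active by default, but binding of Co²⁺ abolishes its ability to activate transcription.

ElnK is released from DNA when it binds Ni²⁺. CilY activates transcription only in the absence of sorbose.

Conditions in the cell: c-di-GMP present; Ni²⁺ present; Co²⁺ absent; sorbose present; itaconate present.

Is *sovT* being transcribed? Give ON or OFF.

OFF

c-di-GMP is present, so JalD is active.
Itaconate is present, so DulS is active.
Sorbose is present, so CilY is inactive.
Ni²⁺ is present, so ElnK is inactive.
Co²⁺ is absent, so LomV is active.
With repressor DulS bound, *sovT* is not transcribed.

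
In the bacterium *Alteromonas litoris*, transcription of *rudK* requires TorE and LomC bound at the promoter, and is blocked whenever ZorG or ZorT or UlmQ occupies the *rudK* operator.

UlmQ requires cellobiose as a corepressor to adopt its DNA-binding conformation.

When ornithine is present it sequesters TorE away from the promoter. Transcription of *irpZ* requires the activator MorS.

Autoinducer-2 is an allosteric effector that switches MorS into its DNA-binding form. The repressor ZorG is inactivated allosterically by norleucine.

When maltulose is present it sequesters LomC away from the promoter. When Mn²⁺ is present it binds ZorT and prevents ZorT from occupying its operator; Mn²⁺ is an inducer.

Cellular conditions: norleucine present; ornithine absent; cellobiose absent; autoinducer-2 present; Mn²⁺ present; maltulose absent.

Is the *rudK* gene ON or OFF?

ON

Norleucine is present, so ZorG is inactive.
Mn²⁺ is present, so ZorT is inactive.
Ornithine is absent, so TorE is active.
Cellobiose is absent, so UlmQ is inactive.
Maltulose is absent, so LomC is active.
No repressor is bound and TorE and LomC are active, so *rudK* is transcribed.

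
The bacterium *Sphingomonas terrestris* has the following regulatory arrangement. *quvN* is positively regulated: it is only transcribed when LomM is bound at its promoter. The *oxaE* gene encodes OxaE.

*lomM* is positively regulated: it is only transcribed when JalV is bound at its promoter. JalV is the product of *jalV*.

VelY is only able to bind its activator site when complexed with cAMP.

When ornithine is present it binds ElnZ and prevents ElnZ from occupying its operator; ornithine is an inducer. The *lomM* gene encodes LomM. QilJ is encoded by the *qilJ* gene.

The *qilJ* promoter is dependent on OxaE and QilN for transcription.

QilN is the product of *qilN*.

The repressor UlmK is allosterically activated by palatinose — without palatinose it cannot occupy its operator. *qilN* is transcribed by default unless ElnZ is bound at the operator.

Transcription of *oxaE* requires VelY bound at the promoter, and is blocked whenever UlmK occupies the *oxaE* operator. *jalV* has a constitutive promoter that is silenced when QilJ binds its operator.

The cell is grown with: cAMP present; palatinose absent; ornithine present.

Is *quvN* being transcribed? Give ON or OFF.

Palatinose is absent, so UlmK is inactive.
cAMP is present, so VelY is active.
No repressor is bound and VelY is active, so *oxaE* is transcribed.
So OxaE is produced and active.
Ornithine is present, so ElnZ is inactive.
With no repressor bound, *qilN* is transcribed.
So QilN is produced and active.
No repressor is bound and OxaE and QilN are active, so *qilJ* is transcribed.
So QilJ is produced and active.
With repressor QilJ bound, *jalV* is not transcribed.
So JalV is not produced.
Required activator JalV is absent, so *lomM* is not transcribed.
So LomM is not produced.
Required activator LomM is absent, so *quvN* is not transcribed.

OFF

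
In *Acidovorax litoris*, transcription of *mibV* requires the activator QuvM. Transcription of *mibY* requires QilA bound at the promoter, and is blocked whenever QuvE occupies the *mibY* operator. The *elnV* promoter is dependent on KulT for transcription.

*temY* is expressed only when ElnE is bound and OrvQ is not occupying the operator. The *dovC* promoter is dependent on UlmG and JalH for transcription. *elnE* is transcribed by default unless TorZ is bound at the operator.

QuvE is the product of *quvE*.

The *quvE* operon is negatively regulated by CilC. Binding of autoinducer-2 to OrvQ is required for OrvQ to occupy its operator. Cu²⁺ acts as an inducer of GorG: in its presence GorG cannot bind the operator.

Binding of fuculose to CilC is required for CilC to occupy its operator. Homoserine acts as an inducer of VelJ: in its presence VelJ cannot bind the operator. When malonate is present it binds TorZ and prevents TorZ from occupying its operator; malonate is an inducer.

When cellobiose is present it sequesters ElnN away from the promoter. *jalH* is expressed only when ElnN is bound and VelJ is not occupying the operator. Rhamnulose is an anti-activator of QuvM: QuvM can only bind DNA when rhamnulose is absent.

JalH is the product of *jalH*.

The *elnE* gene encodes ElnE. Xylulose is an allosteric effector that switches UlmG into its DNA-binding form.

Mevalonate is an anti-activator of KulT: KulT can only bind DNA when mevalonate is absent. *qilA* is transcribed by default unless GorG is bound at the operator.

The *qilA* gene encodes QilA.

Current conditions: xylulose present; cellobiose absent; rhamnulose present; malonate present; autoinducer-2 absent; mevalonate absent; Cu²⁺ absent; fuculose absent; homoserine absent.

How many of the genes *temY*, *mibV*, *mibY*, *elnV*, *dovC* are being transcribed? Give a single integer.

2

Malonate is present, so TorZ is inactive.
With no repressor bound, *elnE* is transcribed.
So ElnE is produced and active.
Autoinducer-2 is absent, so OrvQ is inactive.
No repressor is bound and ElnE is active, so *temY* is transcribed.
→ *temY* is ON.
Rhamnulose is present, so QuvM is inactive.
Required activator QuvM is absent, so *mibV* is not transcribed.
→ *mibV* is OFF.
Cu²⁺ is absent, so GorG is active.
With repressor GorG bound, *qilA* is not transcribed.
So QilA is not produced.
Fuculose is absent, so CilC is inactive.
With no repressor bound, *quvE* is transcribed.
So QuvE is produced and active.
With repressor QuvE bound, *mibY* is not transcribed.
→ *mibY* is OFF.
Mevalonate is absent, so KulT is active.
No repressor is bound and KulT is active, so *elnV* is transcribed.
→ *elnV* is ON.
Xylulose is present, so UlmG is active.
Cellobiose is absent, so ElnN is active.
Homoserine is absent, so VelJ is active.
With repressor VelJ bound, *jalH* is not transcribed.
So JalH is not produced.
Required activator JalH is absent, so *dovC* is not transcribed.
→ *dovC* is OFF.
2 of the 5 genes are transcribed.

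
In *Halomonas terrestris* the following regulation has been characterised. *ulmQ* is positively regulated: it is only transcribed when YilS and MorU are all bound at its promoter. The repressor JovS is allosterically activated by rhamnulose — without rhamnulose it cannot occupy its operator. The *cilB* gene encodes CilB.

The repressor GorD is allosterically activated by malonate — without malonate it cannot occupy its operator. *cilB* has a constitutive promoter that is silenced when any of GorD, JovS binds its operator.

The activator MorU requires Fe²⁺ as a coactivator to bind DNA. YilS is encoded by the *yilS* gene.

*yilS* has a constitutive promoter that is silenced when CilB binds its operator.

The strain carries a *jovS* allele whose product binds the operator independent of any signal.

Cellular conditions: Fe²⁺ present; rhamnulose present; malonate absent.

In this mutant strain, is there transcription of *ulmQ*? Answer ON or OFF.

Malonate is absent, so GorD is inactive.
JovS is constitutively active in this strain.
With repressor JovS bound, *cilB* is not transcribed.
So CilB is not produced.
With no repressor bound, *yilS* is transcribed.
So YilS is produced and active.
Fe²⁺ is present, so MorU is active.
No repressor is bound and YilS and MorU are active, so *ulmQ* is transcribed.

ON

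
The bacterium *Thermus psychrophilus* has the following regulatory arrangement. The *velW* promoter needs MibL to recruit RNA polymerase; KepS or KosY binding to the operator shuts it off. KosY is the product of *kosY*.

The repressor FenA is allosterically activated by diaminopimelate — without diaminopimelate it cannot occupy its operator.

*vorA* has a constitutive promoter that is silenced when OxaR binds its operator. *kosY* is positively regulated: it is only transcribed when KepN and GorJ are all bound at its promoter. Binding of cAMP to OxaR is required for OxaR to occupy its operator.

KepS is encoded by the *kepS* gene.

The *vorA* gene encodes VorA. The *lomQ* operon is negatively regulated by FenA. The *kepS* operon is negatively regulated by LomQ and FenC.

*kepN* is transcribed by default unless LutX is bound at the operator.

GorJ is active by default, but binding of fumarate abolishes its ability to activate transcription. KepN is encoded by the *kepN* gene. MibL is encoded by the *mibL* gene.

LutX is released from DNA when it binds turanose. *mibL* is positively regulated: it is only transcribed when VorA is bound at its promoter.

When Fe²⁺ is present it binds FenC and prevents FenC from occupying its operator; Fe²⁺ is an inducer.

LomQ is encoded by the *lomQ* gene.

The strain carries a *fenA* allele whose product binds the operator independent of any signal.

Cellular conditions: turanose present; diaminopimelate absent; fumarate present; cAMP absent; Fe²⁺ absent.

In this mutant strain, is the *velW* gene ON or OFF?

ON

cAMP is absent, so OxaR is inactive.
With no repressor bound, *vorA* is transcribed.
So VorA is produced and active.
No repressor is bound and VorA is active, so *mibL* is transcribed.
So MibL is produced and active.
FenA is constitutively active in this strain.
With repressor FenA bound, *lomQ* is not transcribed.
So LomQ is not produced.
Fe²⁺ is absent, so FenC is active.
With repressor FenC bound, *kepS* is not transcribed.
So KepS is not produced.
Turanose is present, so LutX is inactive.
With no repressor bound, *kepN* is transcribed.
So KepN is produced and active.
Fumarate is present, so GorJ is inactive.
Required activator GorJ is absent, so *kosY* is not transcribed.
So KosY is not produced.
No repressor is bound and MibL is active, so *velW* is transcribed.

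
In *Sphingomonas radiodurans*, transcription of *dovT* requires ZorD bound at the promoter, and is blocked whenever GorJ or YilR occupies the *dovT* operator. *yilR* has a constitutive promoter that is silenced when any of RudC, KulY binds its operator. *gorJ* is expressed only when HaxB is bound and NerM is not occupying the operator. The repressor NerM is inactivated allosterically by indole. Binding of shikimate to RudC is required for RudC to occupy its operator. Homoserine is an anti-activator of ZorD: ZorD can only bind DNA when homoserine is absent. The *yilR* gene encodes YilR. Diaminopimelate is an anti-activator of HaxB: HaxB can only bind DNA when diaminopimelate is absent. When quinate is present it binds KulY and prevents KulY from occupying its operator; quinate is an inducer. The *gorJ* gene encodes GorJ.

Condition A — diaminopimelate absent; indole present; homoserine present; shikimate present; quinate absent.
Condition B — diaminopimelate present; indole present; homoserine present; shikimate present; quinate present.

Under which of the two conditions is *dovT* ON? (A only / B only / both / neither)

neither

Condition A:
Diaminopimelate is absent, so HaxB is active.
Indole is present, so NerM is inactive.
No repressor is bound and HaxB is active, so *gorJ* is transcribed.
So GorJ is produced and active.
Homoserine is present, so ZorD is inactive.
Shikimate is present, so RudC is active.
Quinate is absent, so KulY is active.
With repressor RudC bound, *yilR* is not transcribed.
So YilR is not produced.
With repressor GorJ bound, *dovT* is not transcribed.
→ *dovT* is OFF in A.
Condition B:
Diaminopimelate is present, so HaxB is inactive.
Indole is present, so NerM is inactive.
Required activator HaxB is absent, so *gorJ* is not transcribed.
So GorJ is not produced.
Homoserine is present, so ZorD is inactive.
Shikimate is present, so RudC is active.
Quinate is present, so KulY is inactive.
With repressor RudC bound, *yilR* is not transcribed.
So YilR is not produced.
Required activator ZorD is absent, so *dovT* is not transcribed.
→ *dovT* is OFF in B.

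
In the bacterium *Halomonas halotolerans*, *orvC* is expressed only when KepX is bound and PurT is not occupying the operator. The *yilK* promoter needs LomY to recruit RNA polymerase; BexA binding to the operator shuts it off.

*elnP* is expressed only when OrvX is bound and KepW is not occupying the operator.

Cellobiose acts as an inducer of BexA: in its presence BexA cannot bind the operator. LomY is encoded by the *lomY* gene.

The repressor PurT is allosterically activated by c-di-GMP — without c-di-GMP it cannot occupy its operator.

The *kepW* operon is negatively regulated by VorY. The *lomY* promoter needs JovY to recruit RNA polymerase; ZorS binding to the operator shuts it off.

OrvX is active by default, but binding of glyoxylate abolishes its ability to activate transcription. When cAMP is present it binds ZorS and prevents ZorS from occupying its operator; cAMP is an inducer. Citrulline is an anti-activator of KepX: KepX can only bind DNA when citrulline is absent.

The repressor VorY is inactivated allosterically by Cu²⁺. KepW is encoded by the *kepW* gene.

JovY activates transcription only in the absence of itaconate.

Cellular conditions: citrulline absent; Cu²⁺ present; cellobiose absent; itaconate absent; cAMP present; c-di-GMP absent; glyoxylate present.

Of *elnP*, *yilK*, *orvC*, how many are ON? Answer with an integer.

1

Glyoxylate is present, so OrvX is inactive.
Cu²⁺ is present, so VorY is inactive.
With no repressor bound, *kepW* is transcribed.
So KepW is produced and active.
With repressor KepW bound, *elnP* is not transcribed.
→ *elnP* is OFF.
Cellobiose is absent, so BexA is active.
Itaconate is absent, so JovY is active.
cAMP is present, so ZorS is inactive.
No repressor is bound and JovY is active, so *lomY* is transcribed.
So LomY is produced and active.
With repressor BexA bound, *yilK* is not transcribed.
→ *yilK* is OFF.
Citrulline is absent, so KepX is active.
c-di-GMP is absent, so PurT is inactive.
No repressor is bound and KepX is active, so *orvC* is transcribed.
→ *orvC* is ON.
1 of the 3 genes is transcribed.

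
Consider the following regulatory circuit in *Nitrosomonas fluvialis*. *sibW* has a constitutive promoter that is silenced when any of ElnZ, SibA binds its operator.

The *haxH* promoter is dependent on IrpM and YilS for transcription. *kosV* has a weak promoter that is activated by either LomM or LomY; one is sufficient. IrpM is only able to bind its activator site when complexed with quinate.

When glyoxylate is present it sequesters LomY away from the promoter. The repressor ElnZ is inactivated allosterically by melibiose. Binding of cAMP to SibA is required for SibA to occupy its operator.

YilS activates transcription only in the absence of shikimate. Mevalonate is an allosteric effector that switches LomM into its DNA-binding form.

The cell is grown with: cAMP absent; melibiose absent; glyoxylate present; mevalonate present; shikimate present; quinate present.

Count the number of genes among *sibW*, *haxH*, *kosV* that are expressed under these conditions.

1

Melibiose is absent, so ElnZ is active.
cAMP is absent, so SibA is inactive.
With repressor ElnZ bound, *sibW* is not transcribed.
→ *sibW* is OFF.
Quinate is present, so IrpM is active.
Shikimate is present, so YilS is inactive.
Required activator YilS is absent, so *haxH* is not transcribed.
→ *haxH* is OFF.
Mevalonate is present, so LomM is active.
Glyoxylate is present, so LomY is inactive.
Activator LomM is present, so *kosV* is transcribed.
→ *kosV* is ON.
1 of the 3 genes is transcribed.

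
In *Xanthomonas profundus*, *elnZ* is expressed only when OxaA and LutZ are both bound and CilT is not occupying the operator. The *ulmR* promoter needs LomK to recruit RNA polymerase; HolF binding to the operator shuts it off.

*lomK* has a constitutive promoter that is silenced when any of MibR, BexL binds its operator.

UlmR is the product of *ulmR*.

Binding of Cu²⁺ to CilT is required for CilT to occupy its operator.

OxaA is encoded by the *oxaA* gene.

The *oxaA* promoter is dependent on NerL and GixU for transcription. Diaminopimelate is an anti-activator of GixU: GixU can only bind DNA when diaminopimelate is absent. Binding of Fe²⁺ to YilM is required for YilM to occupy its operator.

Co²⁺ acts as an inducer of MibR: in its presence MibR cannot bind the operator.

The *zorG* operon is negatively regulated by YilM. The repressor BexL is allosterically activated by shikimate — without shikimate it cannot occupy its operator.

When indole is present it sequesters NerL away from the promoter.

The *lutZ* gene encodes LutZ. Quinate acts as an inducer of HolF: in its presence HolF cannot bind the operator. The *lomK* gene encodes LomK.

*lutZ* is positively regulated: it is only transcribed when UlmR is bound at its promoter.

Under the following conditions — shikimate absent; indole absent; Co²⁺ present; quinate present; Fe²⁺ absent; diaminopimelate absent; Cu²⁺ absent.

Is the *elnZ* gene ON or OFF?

Indole is absent, so NerL is active.
Diaminopimelate is absent, so GixU is active.
No repressor is bound and NerL and GixU are active, so *oxaA* is transcribed.
So OxaA is produced and active.
Cu²⁺ is absent, so CilT is inactive.
Quinate is present, so HolF is inactive.
Co²⁺ is present, so MibR is inactive.
Shikimate is absent, so BexL is inactive.
With no repressor bound, *lomK* is transcribed.
So LomK is produced and active.
No repressor is bound and LomK is active, so *ulmR* is transcribed.
So UlmR is produced and active.
No repressor is bound and UlmR is active, so *lutZ* is transcribed.
So LutZ is produced and active.
No repressor is bound and OxaA and LutZ are active, so *elnZ* is transcribed.

ON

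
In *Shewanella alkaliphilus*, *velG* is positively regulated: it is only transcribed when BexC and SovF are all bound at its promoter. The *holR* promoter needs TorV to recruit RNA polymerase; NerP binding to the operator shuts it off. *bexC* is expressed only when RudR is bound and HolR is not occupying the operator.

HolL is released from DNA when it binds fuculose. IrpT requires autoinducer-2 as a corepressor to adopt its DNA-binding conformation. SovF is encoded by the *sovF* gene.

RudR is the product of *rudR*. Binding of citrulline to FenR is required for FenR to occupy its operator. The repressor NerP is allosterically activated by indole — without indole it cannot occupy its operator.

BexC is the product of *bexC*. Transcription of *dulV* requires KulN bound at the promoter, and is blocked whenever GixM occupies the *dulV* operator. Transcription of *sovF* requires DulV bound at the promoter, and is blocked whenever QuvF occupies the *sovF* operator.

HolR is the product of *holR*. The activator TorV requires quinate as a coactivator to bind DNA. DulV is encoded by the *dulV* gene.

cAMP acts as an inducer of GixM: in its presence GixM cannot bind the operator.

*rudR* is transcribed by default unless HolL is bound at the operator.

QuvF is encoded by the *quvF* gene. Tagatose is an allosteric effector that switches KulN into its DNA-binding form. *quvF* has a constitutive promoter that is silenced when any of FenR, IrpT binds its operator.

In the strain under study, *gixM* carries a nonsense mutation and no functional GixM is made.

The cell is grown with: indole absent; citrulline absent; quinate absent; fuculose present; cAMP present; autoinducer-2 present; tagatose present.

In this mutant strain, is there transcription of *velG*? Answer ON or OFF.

Indole is absent, so NerP is inactive.
Quinate is absent, so TorV is inactive.
Required activator TorV is absent, so *holR* is not transcribed.
So HolR is not produced.
Fuculose is present, so HolL is inactive.
With no repressor bound, *rudR* is transcribed.
So RudR is produced and active.
No repressor is bound and RudR is active, so *bexC* is transcribed.
So BexC is produced and active.
Citrulline is absent, so FenR is inactive.
Autoinducer-2 is present, so IrpT is active.
With repressor IrpT bound, *quvF* is not transcribed.
So QuvF is not produced.
Tagatose is present, so KulN is active.
GixM is non-functional in this strain, so it has no effect.
No repressor is bound and KulN is active, so *dulV* is transcribed.
So DulV is produced and active.
No repressor is bound and DulV is active, so *sovF* is transcribed.
So SovF is produced and active.
No repressor is bound and BexC and SovF are active, so *velG* is transcribed.

ON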